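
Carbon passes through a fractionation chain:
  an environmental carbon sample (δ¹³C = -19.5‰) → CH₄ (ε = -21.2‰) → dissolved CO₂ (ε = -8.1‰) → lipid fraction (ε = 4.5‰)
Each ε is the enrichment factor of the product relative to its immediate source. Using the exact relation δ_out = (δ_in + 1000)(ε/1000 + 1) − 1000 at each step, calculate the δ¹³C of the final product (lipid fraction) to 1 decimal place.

-43.8‰

step 1: δ = (-19.50 + 1000)·(-21.2/1000 + 1) − 1000 = -40.29‰
step 2: δ = (-40.29 + 1000)·(-8.1/1000 + 1) − 1000 = -48.06‰
step 3: δ = (-48.06 + 1000)·(4.5/1000 + 1) − 1000 = -43.78‰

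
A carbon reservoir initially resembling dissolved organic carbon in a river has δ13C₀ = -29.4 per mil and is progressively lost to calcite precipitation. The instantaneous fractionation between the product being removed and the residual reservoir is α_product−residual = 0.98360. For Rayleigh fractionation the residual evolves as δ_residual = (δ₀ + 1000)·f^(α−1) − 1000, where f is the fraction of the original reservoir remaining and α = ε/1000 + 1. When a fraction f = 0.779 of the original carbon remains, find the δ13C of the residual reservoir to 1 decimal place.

-25.4 per mil

Rayleigh residual: δ_res = (δ₀ + 1000)·f^(α−1) − 1000
α − 1 = -0.01640
f^(α−1) = 0.779^(-0.01640) = 1.004104
δ_res = (-29.4 + 1000) × 1.004104 − 1000 = 974.584 − 1000 = -25.42 per mil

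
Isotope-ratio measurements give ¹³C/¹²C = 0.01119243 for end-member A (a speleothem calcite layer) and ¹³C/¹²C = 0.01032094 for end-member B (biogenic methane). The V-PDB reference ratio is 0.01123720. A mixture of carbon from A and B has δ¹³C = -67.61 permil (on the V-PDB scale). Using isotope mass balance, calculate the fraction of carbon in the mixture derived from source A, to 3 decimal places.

0.180

δ_A = (0.01119243/0.01123720 − 1)×1000 = (0.996016 − 1)×1000 = -3.984 permil
δ_B = (0.01032094/0.01123720 − 1)×1000 = (0.918462 − 1)×1000 = -81.538 permil
f_A = (δ_mix − δ_B)/(δ_A − δ_B) = (-67.61 − (-81.538))/(-3.984 − (-81.538))
f_A = 13.928 / 77.554 = 0.1796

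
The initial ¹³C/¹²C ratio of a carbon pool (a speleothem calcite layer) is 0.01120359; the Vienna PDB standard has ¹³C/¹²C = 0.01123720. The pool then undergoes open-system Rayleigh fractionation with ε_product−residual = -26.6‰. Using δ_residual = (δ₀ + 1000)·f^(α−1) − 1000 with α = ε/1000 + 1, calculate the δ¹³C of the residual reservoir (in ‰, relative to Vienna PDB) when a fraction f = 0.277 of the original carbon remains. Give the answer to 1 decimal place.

δ₀ = (0.01120359/0.01123720 − 1)×1000 = (0.997009 − 1)×1000 = -2.991‰
α − 1 = ε/1000 = -0.0266
f^(α−1) = 0.277^(-0.0266) = 1.034737
δ_res = (-2.991 + 1000) × 1.034737 − 1000 = 1031.642 − 1000 = 31.64‰

31.6‰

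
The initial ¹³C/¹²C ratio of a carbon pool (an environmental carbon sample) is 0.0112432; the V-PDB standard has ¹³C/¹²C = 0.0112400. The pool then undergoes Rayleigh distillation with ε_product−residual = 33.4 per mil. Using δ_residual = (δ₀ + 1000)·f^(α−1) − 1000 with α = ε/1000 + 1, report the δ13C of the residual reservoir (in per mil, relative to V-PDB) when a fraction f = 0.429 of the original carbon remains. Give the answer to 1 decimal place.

-27.6 per mil

δ₀ = (0.0112432/0.0112400 − 1)×1000 = (1.000285 − 1)×1000 = 0.285 per mil
α − 1 = ε/1000 = 0.0334
f^(α−1) = 0.429^(0.0334) = 0.972129
δ_res = (0.285 + 1000) × 0.972129 − 1000 = 972.406 − 1000 = -27.59 per mil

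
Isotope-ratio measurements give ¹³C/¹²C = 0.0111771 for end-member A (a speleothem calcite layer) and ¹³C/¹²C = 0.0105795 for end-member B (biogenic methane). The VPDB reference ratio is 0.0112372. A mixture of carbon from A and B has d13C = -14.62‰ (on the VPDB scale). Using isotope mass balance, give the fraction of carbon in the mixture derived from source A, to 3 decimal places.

δ_A = (0.0111771/0.0112372 − 1)×1000 = (0.994652 − 1)×1000 = -5.348‰
δ_B = (0.0105795/0.0112372 − 1)×1000 = (0.941471 − 1)×1000 = -58.529‰
f_A = (δ_mix − δ_B)/(δ_A − δ_B) = (-14.62 − (-58.529))/(-5.348 − (-58.529))
f_A = 43.909 / 53.181 = 0.8257

0.826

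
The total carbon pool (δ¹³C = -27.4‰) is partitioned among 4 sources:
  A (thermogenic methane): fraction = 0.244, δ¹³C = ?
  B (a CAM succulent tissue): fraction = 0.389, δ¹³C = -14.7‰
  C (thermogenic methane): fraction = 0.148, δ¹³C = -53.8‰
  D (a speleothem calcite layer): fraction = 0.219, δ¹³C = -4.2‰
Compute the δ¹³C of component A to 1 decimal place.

-52.5‰

Isotope mass balance: δ_bulk = Σ fᵢ·δᵢ.
-27.4 = 0.244×δ_A + 0.389×(-14.7) + 0.148×(-53.8) + 0.219×(-4.2)
0.244·δ_A = -27.4 − (-14.600) = -12.800
δ_A = -12.800 / 0.244 = -52.46‰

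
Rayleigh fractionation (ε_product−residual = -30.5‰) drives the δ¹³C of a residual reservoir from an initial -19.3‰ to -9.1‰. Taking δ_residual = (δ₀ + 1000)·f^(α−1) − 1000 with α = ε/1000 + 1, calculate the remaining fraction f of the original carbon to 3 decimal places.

0.712

α − 1 = ε/1000 = -0.0305
(δ_res + 1000)/(δ₀ + 1000) = (-9.1 + 1000)/(-19.3 + 1000) = 990.9/980.7 = 1.010401
f = 1.010401^(1/-0.0305) = exp(ln(1.010401)/-0.0305) = exp(0.01035/-0.0305)
f = exp(-0.3392) = 0.7123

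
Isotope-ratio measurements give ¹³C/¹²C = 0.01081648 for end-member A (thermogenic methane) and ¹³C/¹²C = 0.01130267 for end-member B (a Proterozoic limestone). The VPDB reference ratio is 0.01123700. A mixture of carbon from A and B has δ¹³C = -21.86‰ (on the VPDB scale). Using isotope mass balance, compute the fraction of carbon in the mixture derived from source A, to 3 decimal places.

δ_A = (0.01081648/0.01123700 − 1)×1000 = (0.962577 − 1)×1000 = -37.423‰
δ_B = (0.01130267/0.01123700 − 1)×1000 = (1.005844 − 1)×1000 = 5.844‰
f_A = (δ_mix − δ_B)/(δ_A − δ_B) = (-21.86 − (5.844))/(-37.423 − (5.844))
f_A = -27.704 / -43.267 = 0.6403

0.640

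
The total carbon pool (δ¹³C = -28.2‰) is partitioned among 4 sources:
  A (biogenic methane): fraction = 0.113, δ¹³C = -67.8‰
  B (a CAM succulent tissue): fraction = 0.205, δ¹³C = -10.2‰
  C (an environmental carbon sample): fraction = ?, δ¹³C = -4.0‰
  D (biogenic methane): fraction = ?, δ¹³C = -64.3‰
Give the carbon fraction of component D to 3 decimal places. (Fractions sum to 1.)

0.261

Let f_D and f_C be the unknown fractions; fractions sum to 1 so f_D + f_C = 0.682.
Mass balance: Σ fᵢ·δᵢ = δ_bulk ⇒ f_D·(-64.3) + f_C·(-4.0) = -28.2 − (-9.752) = -18.448
Substitute f_C = 0.682 − f_D:
f_D·(-64.3 − -4.0) = -18.448 − 0.682×(-4.0) = -15.720
f_D = -15.720 / -60.3 = 0.2607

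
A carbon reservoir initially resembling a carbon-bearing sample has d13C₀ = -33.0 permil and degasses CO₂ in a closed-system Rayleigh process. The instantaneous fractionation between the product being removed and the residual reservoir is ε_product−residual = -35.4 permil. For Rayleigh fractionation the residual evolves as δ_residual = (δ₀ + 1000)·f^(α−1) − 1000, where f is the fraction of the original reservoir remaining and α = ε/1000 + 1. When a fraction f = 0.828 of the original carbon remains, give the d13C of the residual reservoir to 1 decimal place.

Rayleigh residual: δ_res = (δ₀ + 1000)·f^(α−1) − 1000
α = ε/1000 + 1 = 0.96460, so α − 1 = -0.03540
f^(α−1) = 0.828^(-0.03540) = 1.006704
δ_res = (-33.0 + 1000) × 1.006704 − 1000 = 973.483 − 1000 = -26.52 permil

-26.5 permil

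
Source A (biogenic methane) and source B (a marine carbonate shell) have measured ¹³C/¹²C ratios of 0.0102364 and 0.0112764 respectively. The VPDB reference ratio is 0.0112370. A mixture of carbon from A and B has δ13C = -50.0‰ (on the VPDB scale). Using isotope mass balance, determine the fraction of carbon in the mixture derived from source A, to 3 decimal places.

δ_A = (0.0102364/0.0112370 − 1)×1000 = (0.910955 − 1)×1000 = -89.045‰
δ_B = (0.0112764/0.0112370 − 1)×1000 = (1.003506 − 1)×1000 = 3.506‰
f_A = (δ_mix − δ_B)/(δ_A − δ_B) = (-50.0 − (3.506))/(-89.045 − (3.506))
f_A = -53.506 / -92.551 = 0.5781

0.578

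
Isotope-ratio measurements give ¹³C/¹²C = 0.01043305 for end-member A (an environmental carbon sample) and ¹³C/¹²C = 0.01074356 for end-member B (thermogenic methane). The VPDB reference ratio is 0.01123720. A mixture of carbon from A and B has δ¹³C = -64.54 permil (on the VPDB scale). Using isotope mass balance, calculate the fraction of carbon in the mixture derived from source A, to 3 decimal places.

δ_A = (0.01043305/0.01123720 − 1)×1000 = (0.928439 − 1)×1000 = -71.561 permil
δ_B = (0.01074356/0.01123720 − 1)×1000 = (0.956071 − 1)×1000 = -43.929 permil
f_A = (δ_mix − δ_B)/(δ_A − δ_B) = (-64.54 − (-43.929))/(-71.561 − (-43.929))
f_A = -20.611 / -27.632 = 0.7459

0.746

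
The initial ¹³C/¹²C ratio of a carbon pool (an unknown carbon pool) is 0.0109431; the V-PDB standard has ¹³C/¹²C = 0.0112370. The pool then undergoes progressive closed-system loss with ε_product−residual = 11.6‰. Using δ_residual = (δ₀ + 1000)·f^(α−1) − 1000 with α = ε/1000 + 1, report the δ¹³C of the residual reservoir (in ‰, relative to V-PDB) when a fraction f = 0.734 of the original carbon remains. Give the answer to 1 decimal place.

δ₀ = (0.0109431/0.0112370 − 1)×1000 = (0.973845 − 1)×1000 = -26.155‰
α − 1 = ε/1000 = 0.0116
f^(α−1) = 0.734^(0.0116) = 0.996419
δ_res = (-26.155 + 1000) × 0.996419 − 1000 = 970.358 − 1000 = -29.64‰

-29.6‰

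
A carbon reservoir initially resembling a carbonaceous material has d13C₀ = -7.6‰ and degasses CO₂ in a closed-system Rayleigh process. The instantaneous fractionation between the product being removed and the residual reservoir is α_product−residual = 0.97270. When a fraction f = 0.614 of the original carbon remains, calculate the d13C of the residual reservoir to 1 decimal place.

5.7‰

Rayleigh residual: δ_res = (δ₀ + 1000)·f^(α−1) − 1000
α − 1 = -0.02730
f^(α−1) = 0.614^(-0.02730) = 1.013405
δ_res = (-7.6 + 1000) × 1.013405 − 1000 = 1005.703 − 1000 = 5.70‰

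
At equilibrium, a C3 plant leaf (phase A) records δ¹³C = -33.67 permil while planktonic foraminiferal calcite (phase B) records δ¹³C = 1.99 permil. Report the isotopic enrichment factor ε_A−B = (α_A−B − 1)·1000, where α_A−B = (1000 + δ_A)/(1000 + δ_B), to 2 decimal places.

-35.59 permil

α_A−B = (1000 + -33.67) / (1000 + 1.99) = 966.33 / 1001.99 = 0.964411
ε_A−B = (0.964411 − 1) × 1000 = -35.589 permil
(The approximation ε ≈ δ_A − δ_B would give -35.66 permil.)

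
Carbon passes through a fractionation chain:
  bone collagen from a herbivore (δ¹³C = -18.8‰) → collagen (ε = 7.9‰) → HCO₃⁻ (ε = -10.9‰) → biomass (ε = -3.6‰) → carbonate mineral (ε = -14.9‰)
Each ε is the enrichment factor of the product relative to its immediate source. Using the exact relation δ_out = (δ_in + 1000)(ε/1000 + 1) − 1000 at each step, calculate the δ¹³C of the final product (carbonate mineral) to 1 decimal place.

-39.9‰

step 1: δ = (-18.80 + 1000)·(7.9/1000 + 1) − 1000 = -11.05‰
step 2: δ = (-11.05 + 1000)·(-10.9/1000 + 1) − 1000 = -21.83‰
step 3: δ = (-21.83 + 1000)·(-3.6/1000 + 1) − 1000 = -25.35‰
step 4: δ = (-25.35 + 1000)·(-14.9/1000 + 1) − 1000 = -39.87‰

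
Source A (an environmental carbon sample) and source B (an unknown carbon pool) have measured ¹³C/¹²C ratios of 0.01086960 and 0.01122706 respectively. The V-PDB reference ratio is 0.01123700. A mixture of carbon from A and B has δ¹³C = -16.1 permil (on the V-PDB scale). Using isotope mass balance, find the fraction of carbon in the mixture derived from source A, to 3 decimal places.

0.478

δ_A = (0.01086960/0.01123700 − 1)×1000 = (0.967304 − 1)×1000 = -32.696 permil
δ_B = (0.01122706/0.01123700 − 1)×1000 = (0.999115 − 1)×1000 = -0.885 permil
f_A = (δ_mix − δ_B)/(δ_A − δ_B) = (-16.1 − (-0.885))/(-32.696 − (-0.885))
f_A = -15.215 / -31.811 = 0.4783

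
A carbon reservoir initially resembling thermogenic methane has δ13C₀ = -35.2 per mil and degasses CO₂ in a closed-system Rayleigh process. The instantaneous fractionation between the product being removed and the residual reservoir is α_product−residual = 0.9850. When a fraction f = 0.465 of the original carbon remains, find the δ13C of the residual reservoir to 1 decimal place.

-24.1 per mil

Rayleigh residual: δ_res = (δ₀ + 1000)·f^(α−1) − 1000
α − 1 = -0.01500
f^(α−1) = 0.465^(-0.01500) = 1.011552
δ_res = (-35.2 + 1000) × 1.011552 − 1000 = 975.945 − 1000 = -24.05 per mil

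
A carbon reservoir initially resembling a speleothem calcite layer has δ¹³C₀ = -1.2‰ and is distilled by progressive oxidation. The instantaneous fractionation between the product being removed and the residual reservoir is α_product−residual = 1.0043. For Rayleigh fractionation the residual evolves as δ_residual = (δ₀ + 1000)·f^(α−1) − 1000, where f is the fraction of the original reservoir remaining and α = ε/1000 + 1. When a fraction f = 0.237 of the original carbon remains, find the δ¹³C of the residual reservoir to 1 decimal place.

-7.4‰

Rayleigh residual: δ_res = (δ₀ + 1000)·f^(α−1) − 1000
α − 1 = 0.00430
f^(α−1) = 0.237^(0.00430) = 0.993828
δ_res = (-1.2 + 1000) × 0.993828 − 1000 = 992.636 − 1000 = -7.36‰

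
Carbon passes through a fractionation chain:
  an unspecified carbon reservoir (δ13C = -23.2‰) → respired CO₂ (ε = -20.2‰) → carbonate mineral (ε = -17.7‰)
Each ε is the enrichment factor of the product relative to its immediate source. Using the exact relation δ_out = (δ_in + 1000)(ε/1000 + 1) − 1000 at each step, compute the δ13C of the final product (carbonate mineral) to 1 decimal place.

-59.9‰

step 1: δ = (-23.20 + 1000)·(-20.2/1000 + 1) − 1000 = -42.93‰
step 2: δ = (-42.93 + 1000)·(-17.7/1000 + 1) − 1000 = -59.87‰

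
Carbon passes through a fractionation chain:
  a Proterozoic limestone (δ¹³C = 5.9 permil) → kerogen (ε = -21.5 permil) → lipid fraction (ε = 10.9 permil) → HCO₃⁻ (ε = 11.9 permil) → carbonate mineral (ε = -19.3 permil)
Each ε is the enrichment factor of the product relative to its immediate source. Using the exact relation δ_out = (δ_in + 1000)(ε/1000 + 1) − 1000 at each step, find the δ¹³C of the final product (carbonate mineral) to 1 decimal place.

-12.6 permil

step 1: δ = (5.90 + 1000)·(-21.5/1000 + 1) − 1000 = -15.73 permil
step 2: δ = (-15.73 + 1000)·(10.9/1000 + 1) − 1000 = -5.00 permil
step 3: δ = (-5.00 + 1000)·(11.9/1000 + 1) − 1000 = 6.84 permil
step 4: δ = (6.84 + 1000)·(-19.3/1000 + 1) − 1000 = -12.59 permil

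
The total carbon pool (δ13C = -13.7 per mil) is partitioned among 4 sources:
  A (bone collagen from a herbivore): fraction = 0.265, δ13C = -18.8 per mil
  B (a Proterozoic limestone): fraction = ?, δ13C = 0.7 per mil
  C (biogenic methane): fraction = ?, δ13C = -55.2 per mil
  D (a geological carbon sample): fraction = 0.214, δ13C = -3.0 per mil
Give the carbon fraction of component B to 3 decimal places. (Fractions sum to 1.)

Let f_B and f_C be the unknown fractions; fractions sum to 1 so f_B + f_C = 0.521.
Mass balance: Σ fᵢ·δᵢ = δ_bulk ⇒ f_B·(0.7) + f_C·(-55.2) = -13.7 − (-5.624) = -8.076
Substitute f_C = 0.521 − f_B:
f_B·(0.7 − -55.2) = -8.076 − 0.521×(-55.2) = 20.683
f_B = 20.683 / 55.9 = 0.3700

0.370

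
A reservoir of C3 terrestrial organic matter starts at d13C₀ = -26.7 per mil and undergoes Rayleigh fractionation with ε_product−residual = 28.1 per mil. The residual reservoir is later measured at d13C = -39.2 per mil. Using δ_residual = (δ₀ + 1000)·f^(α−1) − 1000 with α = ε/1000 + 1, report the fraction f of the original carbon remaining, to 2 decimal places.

0.63

α − 1 = ε/1000 = 0.0281
(δ_res + 1000)/(δ₀ + 1000) = (-39.2 + 1000)/(-26.7 + 1000) = 960.8/973.3 = 0.987157
f = 0.987157^(1/0.0281) = exp(ln(0.987157)/0.0281) = exp(-0.01293/0.0281)
f = exp(-0.4600) = 0.6313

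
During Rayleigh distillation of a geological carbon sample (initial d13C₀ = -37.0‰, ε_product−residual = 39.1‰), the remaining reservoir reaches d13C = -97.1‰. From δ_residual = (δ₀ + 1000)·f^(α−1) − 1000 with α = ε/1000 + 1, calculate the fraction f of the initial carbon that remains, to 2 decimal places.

α − 1 = ε/1000 = 0.0391
(δ_res + 1000)/(δ₀ + 1000) = (-97.1 + 1000)/(-37.0 + 1000) = 902.9/963.0 = 0.937591
f = 0.937591^(1/0.0391) = exp(ln(0.937591)/0.0391) = exp(-0.06444/0.0391)
f = exp(-1.6481) = 0.1924

0.19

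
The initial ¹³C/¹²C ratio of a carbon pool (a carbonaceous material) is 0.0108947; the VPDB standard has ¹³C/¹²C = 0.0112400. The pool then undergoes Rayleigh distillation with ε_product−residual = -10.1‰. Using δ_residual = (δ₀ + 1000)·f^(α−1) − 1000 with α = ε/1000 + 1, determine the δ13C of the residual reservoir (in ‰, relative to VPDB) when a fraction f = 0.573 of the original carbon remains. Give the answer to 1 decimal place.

δ₀ = (0.0108947/0.0112400 − 1)×1000 = (0.969279 − 1)×1000 = -30.721‰
α − 1 = ε/1000 = -0.0101
f^(α−1) = 0.573^(-0.0101) = 1.005640
δ_res = (-30.721 + 1000) × 1.005640 − 1000 = 974.746 − 1000 = -25.25‰

-25.3‰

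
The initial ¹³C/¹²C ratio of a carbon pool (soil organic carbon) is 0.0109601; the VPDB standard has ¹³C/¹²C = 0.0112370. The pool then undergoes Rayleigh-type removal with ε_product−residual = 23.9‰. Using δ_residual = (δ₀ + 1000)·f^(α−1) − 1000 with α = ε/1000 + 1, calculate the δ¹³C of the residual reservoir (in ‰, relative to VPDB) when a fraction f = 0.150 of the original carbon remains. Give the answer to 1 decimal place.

-67.9‰

δ₀ = (0.0109601/0.0112370 − 1)×1000 = (0.975358 − 1)×1000 = -24.642‰
α − 1 = ε/1000 = 0.0239
f^(α−1) = 0.150^(0.0239) = 0.955671
δ_res = (-24.642 + 1000) × 0.955671 − 1000 = 932.122 − 1000 = -67.88‰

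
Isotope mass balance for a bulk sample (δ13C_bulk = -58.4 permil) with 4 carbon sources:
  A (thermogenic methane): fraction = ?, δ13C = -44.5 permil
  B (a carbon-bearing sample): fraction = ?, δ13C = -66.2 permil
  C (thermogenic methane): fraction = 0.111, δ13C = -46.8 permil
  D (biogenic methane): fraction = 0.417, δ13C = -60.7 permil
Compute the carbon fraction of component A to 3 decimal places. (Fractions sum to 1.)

Let f_A and f_B be the unknown fractions; fractions sum to 1 so f_A + f_B = 0.472.
Mass balance: Σ fᵢ·δᵢ = δ_bulk ⇒ f_A·(-44.5) + f_B·(-66.2) = -58.4 − (-30.507) = -27.893
Substitute f_B = 0.472 − f_A:
f_A·(-44.5 − -66.2) = -27.893 − 0.472×(-66.2) = 3.353
f_A = 3.353 / 21.7 = 0.1545

0.155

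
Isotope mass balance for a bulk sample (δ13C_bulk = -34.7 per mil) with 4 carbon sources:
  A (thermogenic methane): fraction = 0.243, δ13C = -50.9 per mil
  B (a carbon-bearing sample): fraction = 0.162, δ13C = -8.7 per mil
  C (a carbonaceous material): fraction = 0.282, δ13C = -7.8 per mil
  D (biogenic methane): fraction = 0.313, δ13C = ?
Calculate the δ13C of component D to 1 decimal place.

Isotope mass balance: δ_bulk = Σ fᵢ·δᵢ.
-34.7 = 0.243×(-50.9) + 0.162×(-8.7) + 0.282×(-7.8) + 0.313×δ_D
0.313·δ_D = -34.7 − (-15.978) = -18.722
δ_D = -18.722 / 0.313 = -59.82 per mil

-59.8 per mil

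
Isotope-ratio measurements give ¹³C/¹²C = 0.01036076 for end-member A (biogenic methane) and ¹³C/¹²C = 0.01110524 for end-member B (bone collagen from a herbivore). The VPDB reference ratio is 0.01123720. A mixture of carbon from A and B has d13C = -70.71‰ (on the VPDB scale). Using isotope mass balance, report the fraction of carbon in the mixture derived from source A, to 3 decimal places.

δ_A = (0.01036076/0.01123720 − 1)×1000 = (0.922005 − 1)×1000 = -77.995‰
δ_B = (0.01110524/0.01123720 − 1)×1000 = (0.988257 − 1)×1000 = -11.743‰
f_A = (δ_mix − δ_B)/(δ_A − δ_B) = (-70.71 − (-11.743))/(-77.995 − (-11.743))
f_A = -58.967 / -66.251 = 0.8900

0.890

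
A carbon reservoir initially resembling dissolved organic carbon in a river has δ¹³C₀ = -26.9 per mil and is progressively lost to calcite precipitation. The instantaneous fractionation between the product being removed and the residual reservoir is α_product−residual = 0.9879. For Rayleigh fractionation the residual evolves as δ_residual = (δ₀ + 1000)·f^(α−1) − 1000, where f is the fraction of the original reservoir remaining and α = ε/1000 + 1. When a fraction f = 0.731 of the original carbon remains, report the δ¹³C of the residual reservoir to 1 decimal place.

-23.2 per mil

Rayleigh residual: δ_res = (δ₀ + 1000)·f^(α−1) − 1000
α − 1 = -0.01210
f^(α−1) = 0.731^(-0.01210) = 1.003799
δ_res = (-26.9 + 1000) × 1.003799 − 1000 = 976.796 − 1000 = -23.20 per mil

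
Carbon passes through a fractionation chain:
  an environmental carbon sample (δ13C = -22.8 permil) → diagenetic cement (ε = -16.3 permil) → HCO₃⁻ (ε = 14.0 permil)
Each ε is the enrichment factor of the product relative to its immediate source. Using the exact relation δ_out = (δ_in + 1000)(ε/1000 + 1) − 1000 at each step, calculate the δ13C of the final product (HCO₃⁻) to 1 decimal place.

-25.3 permil

step 1: δ = (-22.80 + 1000)·(-16.3/1000 + 1) − 1000 = -38.73 permil
step 2: δ = (-38.73 + 1000)·(14.0/1000 + 1) − 1000 = -25.27 permil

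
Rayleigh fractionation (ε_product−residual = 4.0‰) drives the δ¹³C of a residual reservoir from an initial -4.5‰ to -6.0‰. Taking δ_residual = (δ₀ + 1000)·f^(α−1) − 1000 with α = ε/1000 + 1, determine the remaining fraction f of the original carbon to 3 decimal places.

0.686

α − 1 = ε/1000 = 0.0040
(δ_res + 1000)/(δ₀ + 1000) = (-6.0 + 1000)/(-4.5 + 1000) = 994.0/995.5 = 0.998493
f = 0.998493^(1/0.0040) = exp(ln(0.998493)/0.0040) = exp(-0.00151/0.0040)
f = exp(-0.3770) = 0.6859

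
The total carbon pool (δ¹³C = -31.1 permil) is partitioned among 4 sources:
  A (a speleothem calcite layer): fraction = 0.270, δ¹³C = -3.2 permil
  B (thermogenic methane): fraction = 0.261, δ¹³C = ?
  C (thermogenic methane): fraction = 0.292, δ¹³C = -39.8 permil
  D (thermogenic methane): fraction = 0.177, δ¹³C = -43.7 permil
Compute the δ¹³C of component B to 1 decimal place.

-41.7 permil

Isotope mass balance: δ_bulk = Σ fᵢ·δᵢ.
-31.1 = 0.270×(-3.2) + 0.261×δ_B + 0.292×(-39.8) + 0.177×(-43.7)
0.261·δ_B = -31.1 − (-20.220) = -10.880
δ_B = -10.880 / 0.261 = -41.68 permil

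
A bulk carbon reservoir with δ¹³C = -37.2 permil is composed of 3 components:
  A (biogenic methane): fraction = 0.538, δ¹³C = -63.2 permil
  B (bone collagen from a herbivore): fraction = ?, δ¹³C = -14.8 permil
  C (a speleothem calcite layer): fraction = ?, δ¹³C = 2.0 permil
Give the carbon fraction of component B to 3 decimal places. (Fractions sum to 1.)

0.245

Let f_B and f_C be the unknown fractions; fractions sum to 1 so f_B + f_C = 0.462.
Mass balance: Σ fᵢ·δᵢ = δ_bulk ⇒ f_B·(-14.8) + f_C·(2.0) = -37.2 − (-34.002) = -3.198
Substitute f_C = 0.462 − f_B:
f_B·(-14.8 − 2.0) = -3.198 − 0.462×(2.0) = -4.122
f_B = -4.122 / -16.8 = 0.2454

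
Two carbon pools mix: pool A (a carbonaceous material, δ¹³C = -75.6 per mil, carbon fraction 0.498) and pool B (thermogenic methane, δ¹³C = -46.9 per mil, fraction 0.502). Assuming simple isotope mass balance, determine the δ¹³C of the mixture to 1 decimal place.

δ_mix = f_A·δ_A + f_B·δ_B
δ_mix = 0.498 × (-75.6) + 0.502 × (-46.9)
δ_mix = -37.65 + -23.54 = -61.19 per mil

-61.2 per mil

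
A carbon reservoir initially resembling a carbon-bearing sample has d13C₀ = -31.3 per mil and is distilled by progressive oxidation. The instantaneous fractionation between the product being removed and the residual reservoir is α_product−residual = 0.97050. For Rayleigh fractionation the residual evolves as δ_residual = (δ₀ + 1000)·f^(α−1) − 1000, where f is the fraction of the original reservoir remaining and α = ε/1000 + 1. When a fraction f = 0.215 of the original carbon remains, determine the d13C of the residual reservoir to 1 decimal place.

Rayleigh residual: δ_res = (δ₀ + 1000)·f^(α−1) − 1000
α − 1 = -0.02950
f^(α−1) = 0.215^(-0.02950) = 1.046389
δ_res = (-31.3 + 1000) × 1.046389 − 1000 = 1013.637 − 1000 = 13.64 per mil

13.6 per mil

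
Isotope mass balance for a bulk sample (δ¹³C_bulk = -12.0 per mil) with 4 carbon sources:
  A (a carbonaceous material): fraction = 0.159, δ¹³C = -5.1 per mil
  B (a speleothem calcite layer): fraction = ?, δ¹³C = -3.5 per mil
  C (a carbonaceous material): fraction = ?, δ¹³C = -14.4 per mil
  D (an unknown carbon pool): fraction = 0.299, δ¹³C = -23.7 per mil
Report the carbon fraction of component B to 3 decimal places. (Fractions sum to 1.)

0.340

Let f_B and f_C be the unknown fractions; fractions sum to 1 so f_B + f_C = 0.542.
Mass balance: Σ fᵢ·δᵢ = δ_bulk ⇒ f_B·(-3.5) + f_C·(-14.4) = -12.0 − (-7.897) = -4.103
Substitute f_C = 0.542 − f_B:
f_B·(-3.5 − -14.4) = -4.103 − 0.542×(-14.4) = 3.702
f_B = 3.702 / 10.9 = 0.3396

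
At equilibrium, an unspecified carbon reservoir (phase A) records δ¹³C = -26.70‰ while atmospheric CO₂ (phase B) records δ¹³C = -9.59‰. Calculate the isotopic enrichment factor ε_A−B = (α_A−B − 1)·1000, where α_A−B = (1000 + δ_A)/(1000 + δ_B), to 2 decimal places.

-17.28‰

α_A−B = (1000 + -26.70) / (1000 + -9.59) = 973.30 / 990.41 = 0.982724
ε_A−B = (0.982724 − 1) × 1000 = -17.276‰
(The approximation ε ≈ δ_A − δ_B would give -17.11‰.)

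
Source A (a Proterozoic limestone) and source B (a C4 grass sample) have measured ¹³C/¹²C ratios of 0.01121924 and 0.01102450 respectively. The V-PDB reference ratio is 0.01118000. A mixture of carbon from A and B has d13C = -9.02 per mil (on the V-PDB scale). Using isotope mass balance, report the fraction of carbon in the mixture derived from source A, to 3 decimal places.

δ_A = (0.01121924/0.01118000 − 1)×1000 = (1.003510 − 1)×1000 = 3.510 per mil
δ_B = (0.01102450/0.01118000 − 1)×1000 = (0.986091 − 1)×1000 = -13.909 per mil
f_A = (δ_mix − δ_B)/(δ_A − δ_B) = (-9.02 − (-13.909))/(3.510 − (-13.909))
f_A = 4.889 / 17.419 = 0.2807

0.281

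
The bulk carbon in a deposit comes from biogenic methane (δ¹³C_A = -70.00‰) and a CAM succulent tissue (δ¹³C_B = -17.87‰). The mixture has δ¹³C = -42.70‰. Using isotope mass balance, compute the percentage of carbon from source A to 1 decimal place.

δ_mix = f_A·δ_A + (1 − f_A)·δ_B  ⇒  f_A = (δ_mix − δ_B)/(δ_A − δ_B)
f_A = (-42.70 − (-17.87)) / (-70.00 − (-17.87))
f_A = -24.83 / -52.13 = 0.4763

47.6%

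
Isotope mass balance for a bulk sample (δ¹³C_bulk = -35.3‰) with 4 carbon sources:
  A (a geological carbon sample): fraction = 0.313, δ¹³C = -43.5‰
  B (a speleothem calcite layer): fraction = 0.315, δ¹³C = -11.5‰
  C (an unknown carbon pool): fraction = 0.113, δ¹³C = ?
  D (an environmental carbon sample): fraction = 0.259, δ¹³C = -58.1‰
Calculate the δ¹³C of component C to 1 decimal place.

Isotope mass balance: δ_bulk = Σ fᵢ·δᵢ.
-35.3 = 0.313×(-43.5) + 0.315×(-11.5) + 0.113×δ_C + 0.259×(-58.1)
0.113·δ_C = -35.3 − (-32.286) = -3.014
δ_C = -3.014 / 0.113 = -26.67‰

-26.7‰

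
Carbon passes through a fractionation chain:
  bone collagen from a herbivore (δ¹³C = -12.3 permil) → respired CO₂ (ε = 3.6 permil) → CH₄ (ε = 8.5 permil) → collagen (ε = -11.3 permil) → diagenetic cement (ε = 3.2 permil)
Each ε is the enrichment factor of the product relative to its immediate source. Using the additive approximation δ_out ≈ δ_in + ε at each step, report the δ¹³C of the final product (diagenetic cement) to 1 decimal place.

-8.3 permil

step 1: δ ≈ -12.3 + (3.6) = -8.7 permil
step 2: δ ≈ -8.7 + (8.5) = -0.2 permil
step 3: δ ≈ -0.2 + (-11.3) = -11.5 permil
step 4: δ ≈ -11.5 + (3.2) = -8.3 permil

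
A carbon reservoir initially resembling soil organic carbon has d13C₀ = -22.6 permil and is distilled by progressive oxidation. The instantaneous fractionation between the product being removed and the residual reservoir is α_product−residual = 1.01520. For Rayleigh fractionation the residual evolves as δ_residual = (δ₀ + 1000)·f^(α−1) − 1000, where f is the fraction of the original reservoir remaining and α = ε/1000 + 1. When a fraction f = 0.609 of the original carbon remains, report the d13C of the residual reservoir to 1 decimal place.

-29.9 permil

Rayleigh residual: δ_res = (δ₀ + 1000)·f^(α−1) − 1000
α − 1 = 0.01520
f^(α−1) = 0.609^(0.01520) = 0.992490
δ_res = (-22.6 + 1000) × 0.992490 − 1000 = 970.060 − 1000 = -29.94 permil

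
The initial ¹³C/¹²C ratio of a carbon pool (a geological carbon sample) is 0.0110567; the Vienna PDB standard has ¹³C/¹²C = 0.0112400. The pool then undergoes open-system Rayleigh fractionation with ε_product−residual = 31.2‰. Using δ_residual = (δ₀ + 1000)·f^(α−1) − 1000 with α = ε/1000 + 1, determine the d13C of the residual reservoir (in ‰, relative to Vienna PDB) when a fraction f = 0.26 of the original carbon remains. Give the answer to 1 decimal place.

-56.8‰

δ₀ = (0.0110567/0.0112400 − 1)×1000 = (0.983692 − 1)×1000 = -16.308‰
α − 1 = ε/1000 = 0.0312
f^(α−1) = 0.26^(0.0312) = 0.958842
δ_res = (-16.308 + 1000) × 0.958842 − 1000 = 943.206 − 1000 = -56.79‰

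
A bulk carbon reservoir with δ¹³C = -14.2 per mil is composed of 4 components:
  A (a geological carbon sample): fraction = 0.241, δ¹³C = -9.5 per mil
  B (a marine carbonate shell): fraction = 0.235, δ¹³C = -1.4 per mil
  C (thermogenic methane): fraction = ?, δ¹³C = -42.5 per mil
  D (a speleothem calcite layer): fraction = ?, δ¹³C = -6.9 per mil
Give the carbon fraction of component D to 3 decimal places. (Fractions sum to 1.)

Let f_D and f_C be the unknown fractions; fractions sum to 1 so f_D + f_C = 0.524.
Mass balance: Σ fᵢ·δᵢ = δ_bulk ⇒ f_D·(-6.9) + f_C·(-42.5) = -14.2 − (-2.619) = -11.581
Substitute f_C = 0.524 − f_D:
f_D·(-6.9 − -42.5) = -11.581 − 0.524×(-42.5) = 10.689
f_D = 10.689 / 35.6 = 0.3002

0.300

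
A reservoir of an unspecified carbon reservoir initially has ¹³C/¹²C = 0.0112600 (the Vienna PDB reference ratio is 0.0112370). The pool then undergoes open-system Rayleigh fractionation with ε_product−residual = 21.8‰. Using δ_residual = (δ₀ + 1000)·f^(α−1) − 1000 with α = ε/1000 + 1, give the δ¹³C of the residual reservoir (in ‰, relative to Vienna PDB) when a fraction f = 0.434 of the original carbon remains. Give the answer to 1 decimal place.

-16.0‰

δ₀ = (0.0112600/0.0112370 − 1)×1000 = (1.002047 − 1)×1000 = 2.047‰
α − 1 = ε/1000 = 0.0218
f^(α−1) = 0.434^(0.0218) = 0.981968
δ_res = (2.047 + 1000) × 0.981968 − 1000 = 983.978 − 1000 = -16.02‰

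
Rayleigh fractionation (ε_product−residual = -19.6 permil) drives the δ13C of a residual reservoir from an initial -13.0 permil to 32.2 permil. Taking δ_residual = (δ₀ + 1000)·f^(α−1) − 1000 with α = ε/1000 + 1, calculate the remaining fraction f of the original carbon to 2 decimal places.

0.10

α − 1 = ε/1000 = -0.0196
(δ_res + 1000)/(δ₀ + 1000) = (32.2 + 1000)/(-13.0 + 1000) = 1032.2/987.0 = 1.045795
f = 1.045795^(1/-0.0196) = exp(ln(1.045795)/-0.0196) = exp(0.04478/-0.0196)
f = exp(-2.2846) = 0.1018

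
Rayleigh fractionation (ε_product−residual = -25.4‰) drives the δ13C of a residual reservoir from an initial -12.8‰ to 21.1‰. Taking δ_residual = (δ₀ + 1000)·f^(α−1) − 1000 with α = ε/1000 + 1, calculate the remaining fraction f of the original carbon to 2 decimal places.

α − 1 = ε/1000 = -0.0254
(δ_res + 1000)/(δ₀ + 1000) = (21.1 + 1000)/(-12.8 + 1000) = 1021.1/987.2 = 1.034340
f = 1.034340^(1/-0.0254) = exp(ln(1.034340)/-0.0254) = exp(0.03376/-0.0254)
f = exp(-1.3293) = 0.2647

0.26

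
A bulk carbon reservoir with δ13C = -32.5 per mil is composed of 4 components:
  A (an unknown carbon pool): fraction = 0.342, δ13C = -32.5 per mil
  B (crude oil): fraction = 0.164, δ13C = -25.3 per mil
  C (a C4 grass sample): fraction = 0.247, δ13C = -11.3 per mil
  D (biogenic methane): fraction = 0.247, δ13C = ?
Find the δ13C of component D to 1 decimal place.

Isotope mass balance: δ_bulk = Σ fᵢ·δᵢ.
-32.5 = 0.342×(-32.5) + 0.164×(-25.3) + 0.247×(-11.3) + 0.247×δ_D
0.247·δ_D = -32.5 − (-18.055) = -14.445
δ_D = -14.445 / 0.247 = -58.48 per mil

-58.5 per mil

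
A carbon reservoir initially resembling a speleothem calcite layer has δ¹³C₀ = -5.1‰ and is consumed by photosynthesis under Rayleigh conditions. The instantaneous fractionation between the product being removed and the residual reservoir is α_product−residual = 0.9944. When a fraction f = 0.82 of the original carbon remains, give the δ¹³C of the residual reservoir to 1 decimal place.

-4.0‰

Rayleigh residual: δ_res = (δ₀ + 1000)·f^(α−1) − 1000
α − 1 = -0.00560
f^(α−1) = 0.82^(-0.00560) = 1.001112
δ_res = (-5.1 + 1000) × 1.001112 − 1000 = 996.006 − 1000 = -3.99‰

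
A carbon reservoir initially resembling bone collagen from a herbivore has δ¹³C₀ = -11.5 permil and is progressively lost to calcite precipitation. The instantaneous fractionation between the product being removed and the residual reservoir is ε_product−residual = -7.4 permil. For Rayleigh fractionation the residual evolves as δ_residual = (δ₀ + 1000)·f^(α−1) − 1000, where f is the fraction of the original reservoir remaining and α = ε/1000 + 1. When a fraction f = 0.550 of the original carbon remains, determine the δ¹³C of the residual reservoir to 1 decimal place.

Rayleigh residual: δ_res = (δ₀ + 1000)·f^(α−1) − 1000
α = ε/1000 + 1 = 0.99260, so α − 1 = -0.00740
f^(α−1) = 0.550^(-0.00740) = 1.004434
δ_res = (-11.5 + 1000) × 1.004434 − 1000 = 992.883 − 1000 = -7.12 permil

-7.1 permil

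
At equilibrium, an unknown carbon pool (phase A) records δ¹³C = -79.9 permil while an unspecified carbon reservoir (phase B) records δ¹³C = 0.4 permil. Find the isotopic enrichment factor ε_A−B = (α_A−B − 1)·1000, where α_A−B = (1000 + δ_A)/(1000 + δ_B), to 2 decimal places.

α_A−B = (1000 + -79.9) / (1000 + 0.4) = 920.1 / 1000.4 = 0.919732
ε_A−B = (0.919732 − 1) × 1000 = -80.268 permil
(The approximation ε ≈ δ_A − δ_B would give -80.3 permil.)

-80.27 permil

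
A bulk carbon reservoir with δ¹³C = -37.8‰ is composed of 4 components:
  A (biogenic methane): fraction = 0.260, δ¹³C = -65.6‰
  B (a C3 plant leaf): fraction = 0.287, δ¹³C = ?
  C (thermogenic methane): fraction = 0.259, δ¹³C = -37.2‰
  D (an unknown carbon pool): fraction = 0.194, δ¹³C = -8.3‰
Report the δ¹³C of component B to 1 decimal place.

-33.1‰

Isotope mass balance: δ_bulk = Σ fᵢ·δᵢ.
-37.8 = 0.260×(-65.6) + 0.287×δ_B + 0.259×(-37.2) + 0.194×(-8.3)
0.287·δ_B = -37.8 − (-28.301) = -9.499
δ_B = -9.499 / 0.287 = -33.10‰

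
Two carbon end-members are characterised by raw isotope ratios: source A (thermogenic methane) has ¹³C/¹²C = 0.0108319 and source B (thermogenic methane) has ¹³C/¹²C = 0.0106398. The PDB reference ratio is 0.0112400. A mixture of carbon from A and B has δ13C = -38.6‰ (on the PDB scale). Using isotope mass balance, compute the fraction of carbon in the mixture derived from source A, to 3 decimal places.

0.866

δ_A = (0.0108319/0.0112400 − 1)×1000 = (0.963692 − 1)×1000 = -36.308‰
δ_B = (0.0106398/0.0112400 − 1)×1000 = (0.946601 − 1)×1000 = -53.399‰
f_A = (δ_mix − δ_B)/(δ_A − δ_B) = (-38.6 − (-53.399))/(-36.308 − (-53.399))
f_A = 14.799 / 17.091 = 0.8659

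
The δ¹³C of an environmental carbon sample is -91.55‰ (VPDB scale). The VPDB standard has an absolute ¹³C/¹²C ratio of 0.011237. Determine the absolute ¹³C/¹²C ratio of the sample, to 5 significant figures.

R_sample = R_standard × (δ¹³C/1000 + 1)
R_sample = 0.011237 × (-91.55/1000 + 1) = 0.011237 × 0.908450
R_sample = 0.0102083

0.010208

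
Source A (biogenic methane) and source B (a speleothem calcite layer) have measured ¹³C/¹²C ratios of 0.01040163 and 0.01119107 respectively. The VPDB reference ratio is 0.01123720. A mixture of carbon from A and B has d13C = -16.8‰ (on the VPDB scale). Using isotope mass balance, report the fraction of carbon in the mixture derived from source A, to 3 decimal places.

0.181

δ_A = (0.01040163/0.01123720 − 1)×1000 = (0.925643 − 1)×1000 = -74.357‰
δ_B = (0.01119107/0.01123720 − 1)×1000 = (0.995895 − 1)×1000 = -4.105‰
f_A = (δ_mix − δ_B)/(δ_A − δ_B) = (-16.8 − (-4.105))/(-74.357 − (-4.105))
f_A = -12.695 / -70.252 = 0.1807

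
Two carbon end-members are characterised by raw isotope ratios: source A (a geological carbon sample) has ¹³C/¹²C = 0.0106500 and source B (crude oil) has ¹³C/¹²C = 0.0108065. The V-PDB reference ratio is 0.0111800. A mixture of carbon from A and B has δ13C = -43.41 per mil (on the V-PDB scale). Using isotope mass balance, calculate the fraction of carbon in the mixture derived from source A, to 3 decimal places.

δ_A = (0.0106500/0.0111800 − 1)×1000 = (0.952594 − 1)×1000 = -47.406 per mil
δ_B = (0.0108065/0.0111800 − 1)×1000 = (0.966592 − 1)×1000 = -33.408 per mil
f_A = (δ_mix − δ_B)/(δ_A − δ_B) = (-43.41 − (-33.408))/(-47.406 − (-33.408))
f_A = -10.002 / -13.998 = 0.7145

0.715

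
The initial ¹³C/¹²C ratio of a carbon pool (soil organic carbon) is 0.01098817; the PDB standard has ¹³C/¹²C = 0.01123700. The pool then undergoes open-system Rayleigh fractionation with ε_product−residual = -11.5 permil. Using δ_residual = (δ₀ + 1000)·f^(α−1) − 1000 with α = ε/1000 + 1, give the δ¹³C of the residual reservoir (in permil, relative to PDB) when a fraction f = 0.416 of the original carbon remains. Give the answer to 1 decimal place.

δ₀ = (0.01098817/0.01123700 − 1)×1000 = (0.977856 − 1)×1000 = -22.144 permil
α − 1 = ε/1000 = -0.0115
f^(α−1) = 0.416^(-0.0115) = 1.010137
δ_res = (-22.144 + 1000) × 1.010137 − 1000 = 987.769 − 1000 = -12.23 permil

-12.2 permil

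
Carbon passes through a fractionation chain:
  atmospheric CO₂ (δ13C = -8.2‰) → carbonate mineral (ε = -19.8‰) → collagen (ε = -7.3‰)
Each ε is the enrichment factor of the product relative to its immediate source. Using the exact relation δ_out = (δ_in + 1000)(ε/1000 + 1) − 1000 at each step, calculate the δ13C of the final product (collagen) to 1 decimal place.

step 1: δ = (-8.20 + 1000)·(-19.8/1000 + 1) − 1000 = -27.84‰
step 2: δ = (-27.84 + 1000)·(-7.3/1000 + 1) − 1000 = -34.93‰

-34.9‰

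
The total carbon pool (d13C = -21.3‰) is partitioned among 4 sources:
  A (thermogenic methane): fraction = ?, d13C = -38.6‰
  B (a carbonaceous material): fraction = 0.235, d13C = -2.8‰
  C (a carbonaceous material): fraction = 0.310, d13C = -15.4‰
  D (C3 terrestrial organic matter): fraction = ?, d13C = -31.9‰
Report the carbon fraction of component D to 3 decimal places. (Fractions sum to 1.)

Let f_D and f_A be the unknown fractions; fractions sum to 1 so f_D + f_A = 0.455.
Mass balance: Σ fᵢ·δᵢ = δ_bulk ⇒ f_D·(-31.9) + f_A·(-38.6) = -21.3 − (-5.432) = -15.868
Substitute f_A = 0.455 − f_D:
f_D·(-31.9 − -38.6) = -15.868 − 0.455×(-38.6) = 1.695
f_D = 1.695 / 6.7 = 0.2530

0.253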